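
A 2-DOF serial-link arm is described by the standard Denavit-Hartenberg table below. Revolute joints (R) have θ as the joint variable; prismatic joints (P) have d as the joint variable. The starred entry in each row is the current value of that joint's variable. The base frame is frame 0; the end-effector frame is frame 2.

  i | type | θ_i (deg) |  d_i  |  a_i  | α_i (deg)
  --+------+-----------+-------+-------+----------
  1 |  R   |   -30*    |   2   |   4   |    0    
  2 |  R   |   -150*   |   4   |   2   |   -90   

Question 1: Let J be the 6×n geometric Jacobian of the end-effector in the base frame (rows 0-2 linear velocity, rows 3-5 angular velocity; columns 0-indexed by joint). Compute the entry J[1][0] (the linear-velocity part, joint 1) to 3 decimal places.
1.464

axis z_0 = ẑ; lever o_n−o_0 = (1.4641,-2.0000,6.0000)
cross product → J_v[:, 0] = (2.0000,1.4641,-0.0000)
J_ω[:, 0] = z_0
entry J[1][0] = 1.4641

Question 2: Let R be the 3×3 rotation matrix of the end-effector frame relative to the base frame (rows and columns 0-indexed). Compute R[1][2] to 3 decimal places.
-1.000

End-effector z-axis (col 2 of R) = (0.0000,-1.0000,0.0000)
R[1][2] = -1.0000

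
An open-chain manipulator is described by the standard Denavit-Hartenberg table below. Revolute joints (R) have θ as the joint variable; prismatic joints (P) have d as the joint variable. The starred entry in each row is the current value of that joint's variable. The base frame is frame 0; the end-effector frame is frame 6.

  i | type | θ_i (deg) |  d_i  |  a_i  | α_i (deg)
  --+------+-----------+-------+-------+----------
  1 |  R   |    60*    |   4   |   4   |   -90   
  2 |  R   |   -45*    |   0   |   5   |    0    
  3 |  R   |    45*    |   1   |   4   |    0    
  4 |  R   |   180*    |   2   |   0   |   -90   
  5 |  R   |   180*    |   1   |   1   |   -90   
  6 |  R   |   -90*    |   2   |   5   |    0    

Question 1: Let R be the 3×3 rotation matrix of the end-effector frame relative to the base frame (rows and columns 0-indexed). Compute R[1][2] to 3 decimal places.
0.500

End-effector z-axis (col 2 of R) = (-0.8660,0.5000,0.0000)
R[1][2] = 0.5000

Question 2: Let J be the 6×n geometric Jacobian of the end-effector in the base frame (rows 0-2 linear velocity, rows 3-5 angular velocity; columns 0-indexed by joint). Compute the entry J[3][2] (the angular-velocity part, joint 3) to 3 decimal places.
axis z_2 = (-0.8660,0.5000,0.0000); lever o_n−o_2 = (-1.8301,6.8301,6.0000)
cross product → J_v[:, 2] = (3.0000,5.1962,-5.0000)
J_ω[:, 2] = z_2
entry J[3][2] = -0.8660

-0.866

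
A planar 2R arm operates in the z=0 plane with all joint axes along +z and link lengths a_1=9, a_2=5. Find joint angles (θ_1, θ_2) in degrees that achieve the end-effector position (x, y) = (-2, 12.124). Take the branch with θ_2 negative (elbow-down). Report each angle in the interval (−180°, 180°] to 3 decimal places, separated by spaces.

cos θ_2 = (150.9914−9²−5²)/(2·9·5) = 0.4999; θ_2 = -60.0063° (elbow-down)
β = atan2(12.1240,-2.0000) = 99.3673°; ψ = atan2(-4.3304,11.4995) = -20.6350°
θ_1 = β − ψ = 120.0023°

120.002 -60.006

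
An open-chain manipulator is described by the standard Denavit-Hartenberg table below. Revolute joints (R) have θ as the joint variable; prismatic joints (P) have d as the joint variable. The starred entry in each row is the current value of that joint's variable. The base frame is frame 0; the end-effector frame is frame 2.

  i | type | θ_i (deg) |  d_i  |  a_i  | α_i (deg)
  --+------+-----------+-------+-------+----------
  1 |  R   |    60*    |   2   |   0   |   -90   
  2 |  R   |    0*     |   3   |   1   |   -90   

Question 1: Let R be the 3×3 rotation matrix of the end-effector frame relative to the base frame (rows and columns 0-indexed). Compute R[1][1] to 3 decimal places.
-0.500

End-effector y-axis (col 1 of R) = (0.8660,-0.5000,-0.0000)
R[1][1] = -0.5000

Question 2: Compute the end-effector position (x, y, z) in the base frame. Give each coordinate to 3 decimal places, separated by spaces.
-2.098 2.366 2.000

after link 1: o_1 = (0.0000, 0.0000, 2.0000)
after link 2: o_2 = (-2.0981, 2.3660, 2.0000)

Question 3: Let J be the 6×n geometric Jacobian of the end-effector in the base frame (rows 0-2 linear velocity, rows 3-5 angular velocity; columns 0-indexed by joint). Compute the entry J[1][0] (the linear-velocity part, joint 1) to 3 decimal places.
axis z_0 = ẑ; lever o_n−o_0 = (-2.0981,2.3660,2.0000)
cross product → J_v[:, 0] = (-2.3660,-2.0981,0.0000)
J_ω[:, 0] = z_0
entry J[1][0] = -2.0981

-2.098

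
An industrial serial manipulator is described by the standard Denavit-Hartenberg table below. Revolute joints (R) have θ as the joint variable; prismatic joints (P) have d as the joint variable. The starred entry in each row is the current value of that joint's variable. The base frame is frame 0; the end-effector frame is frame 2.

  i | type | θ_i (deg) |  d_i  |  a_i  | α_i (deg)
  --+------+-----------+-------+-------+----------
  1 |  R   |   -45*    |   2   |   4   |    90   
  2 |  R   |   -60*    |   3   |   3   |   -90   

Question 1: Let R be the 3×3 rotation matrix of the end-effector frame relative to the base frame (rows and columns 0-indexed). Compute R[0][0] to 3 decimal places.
0.354

End-effector x-axis (col 0 of R) = (0.3536,-0.3536,-0.8660)
R[0][0] = 0.3536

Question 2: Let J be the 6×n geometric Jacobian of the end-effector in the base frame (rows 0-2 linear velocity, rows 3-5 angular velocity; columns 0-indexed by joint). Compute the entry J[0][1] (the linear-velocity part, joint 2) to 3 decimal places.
axis z_1 = (-0.7071,-0.7071,0.0000); lever o_n−o_1 = (-1.0607,-3.1820,-2.5981)
cross product → J_v[:, 1] = (1.8371,-1.8371,1.5000)
J_ω[:, 1] = z_1
entry J[0][1] = 1.8371

1.837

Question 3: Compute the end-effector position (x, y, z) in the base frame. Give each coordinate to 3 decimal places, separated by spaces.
after link 1: o_1 = (2.8284, -2.8284, 2.0000)
after link 2: o_2 = (1.7678, -6.0104, -0.5981)

1.768 -6.010 -0.598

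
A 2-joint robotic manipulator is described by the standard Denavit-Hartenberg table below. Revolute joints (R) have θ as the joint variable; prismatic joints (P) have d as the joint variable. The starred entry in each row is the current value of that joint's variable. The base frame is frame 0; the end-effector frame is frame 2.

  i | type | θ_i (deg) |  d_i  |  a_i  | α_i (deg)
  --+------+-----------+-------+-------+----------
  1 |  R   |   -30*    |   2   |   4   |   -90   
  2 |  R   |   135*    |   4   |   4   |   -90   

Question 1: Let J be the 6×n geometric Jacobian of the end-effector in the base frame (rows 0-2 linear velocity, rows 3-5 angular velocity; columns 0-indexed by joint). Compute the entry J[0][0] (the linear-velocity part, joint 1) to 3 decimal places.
-2.878

axis z_0 = ẑ; lever o_n−o_0 = (3.0146,2.8783,-0.8284)
cross product → J_v[:, 0] = (-2.8783,3.0146,0.0000)
J_ω[:, 0] = z_0
entry J[0][0] = -2.8783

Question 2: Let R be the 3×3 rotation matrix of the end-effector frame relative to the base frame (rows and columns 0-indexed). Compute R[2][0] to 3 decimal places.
End-effector x-axis (col 0 of R) = (-0.6124,0.3536,-0.7071)
R[2][0] = -0.7071

-0.707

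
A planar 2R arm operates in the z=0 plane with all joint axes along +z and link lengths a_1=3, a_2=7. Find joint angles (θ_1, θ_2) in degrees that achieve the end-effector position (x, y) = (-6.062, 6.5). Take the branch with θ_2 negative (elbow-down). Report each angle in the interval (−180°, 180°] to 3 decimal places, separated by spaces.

176.010 -60.003

cos θ_2 = (78.9978−3²−7²)/(2·3·7) = 0.4999; θ_2 = -60.0034° (elbow-down)
β = atan2(6.5000,-6.0620) = 133.0031°; ψ = atan2(-6.0624,6.4996) = -43.0065°
θ_1 = β − ψ = 176.0095°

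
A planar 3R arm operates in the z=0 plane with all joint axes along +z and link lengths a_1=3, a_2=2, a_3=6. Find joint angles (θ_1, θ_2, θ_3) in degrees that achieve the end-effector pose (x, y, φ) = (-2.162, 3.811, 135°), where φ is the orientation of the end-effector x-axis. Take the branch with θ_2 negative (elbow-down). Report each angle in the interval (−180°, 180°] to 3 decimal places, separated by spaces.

wrist centre = target − a_3·(cos φ, sin φ) = (2.0806, -0.4316)
cos θ_2 = (4.5154−3²−2²)/(2·3·2) = -0.7071; θ_2 = -134.9955° (elbow-down)
β = atan2(-0.4316,2.0806) = -11.7201°; ψ = atan2(-1.4143,1.5859) = -41.7270°
θ_1 = β − ψ = 30.0069°
θ_3 = φ − θ_1 − θ_2 = -120.0114° (wrapped to (-180°,180°])

30.007 -134.996 -120.011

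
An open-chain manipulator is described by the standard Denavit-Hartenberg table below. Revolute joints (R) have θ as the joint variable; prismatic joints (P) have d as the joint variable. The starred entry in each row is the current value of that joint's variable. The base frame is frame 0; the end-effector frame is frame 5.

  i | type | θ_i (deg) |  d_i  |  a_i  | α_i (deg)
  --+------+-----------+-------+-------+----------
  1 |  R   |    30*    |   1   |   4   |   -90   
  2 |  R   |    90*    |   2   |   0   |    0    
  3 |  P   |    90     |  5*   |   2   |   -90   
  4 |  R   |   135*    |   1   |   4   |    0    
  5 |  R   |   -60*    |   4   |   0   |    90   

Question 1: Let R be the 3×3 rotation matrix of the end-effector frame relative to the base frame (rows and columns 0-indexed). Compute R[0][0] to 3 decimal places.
End-effector x-axis (col 0 of R) = (0.2588,-0.9659,-0.0000)
R[0][0] = 0.2588

0.259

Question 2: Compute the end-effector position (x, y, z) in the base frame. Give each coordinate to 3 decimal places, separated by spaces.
2.096 6.027 6.000

after link 1: o_1 = (3.4641, 2.0000, 1.0000)
after link 2: o_2 = (2.4641, 3.7321, 1.0000)
after link 3: o_3 = (-1.7679, 7.0622, 1.0000)
after link 4: o_4 = (2.0958, 6.0269, 2.0000)
after link 5: o_5 = (2.0958, 6.0269, 6.0000)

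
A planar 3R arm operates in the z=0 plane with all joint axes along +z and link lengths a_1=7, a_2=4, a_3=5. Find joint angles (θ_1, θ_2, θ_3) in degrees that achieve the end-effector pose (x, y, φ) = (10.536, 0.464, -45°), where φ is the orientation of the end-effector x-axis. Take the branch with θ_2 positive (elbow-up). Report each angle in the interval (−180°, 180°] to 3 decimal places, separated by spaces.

wrist centre = target − a_3·(cos φ, sin φ) = (7.0005, 3.9995)
cos θ_2 = (65.0028−7²−4²)/(2·7·4) = 0.0000; θ_2 = 89.9971° (elbow-up)
β = atan2(3.9995,7.0005) = 29.7404°; ψ = atan2(4.0000,7.0002) = 29.7442°
θ_1 = β − ψ = -0.0038°
θ_3 = φ − θ_1 − θ_2 = -134.9933° (wrapped to (-180°,180°])

-0.004 89.997 -134.993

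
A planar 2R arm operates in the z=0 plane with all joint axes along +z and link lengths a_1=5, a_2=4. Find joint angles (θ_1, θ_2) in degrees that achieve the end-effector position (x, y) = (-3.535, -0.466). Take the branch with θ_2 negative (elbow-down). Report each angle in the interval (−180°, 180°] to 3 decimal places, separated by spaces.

-120.005 -135.005

cos θ_2 = (12.7134−5²−4²)/(2·5·4) = -0.7072; θ_2 = -135.0048° (elbow-down)
β = atan2(-0.4660,-3.5350) = -172.4903°; ψ = atan2(-2.8282,2.1713) = -52.4848°
θ_1 = β − ψ = -120.0055°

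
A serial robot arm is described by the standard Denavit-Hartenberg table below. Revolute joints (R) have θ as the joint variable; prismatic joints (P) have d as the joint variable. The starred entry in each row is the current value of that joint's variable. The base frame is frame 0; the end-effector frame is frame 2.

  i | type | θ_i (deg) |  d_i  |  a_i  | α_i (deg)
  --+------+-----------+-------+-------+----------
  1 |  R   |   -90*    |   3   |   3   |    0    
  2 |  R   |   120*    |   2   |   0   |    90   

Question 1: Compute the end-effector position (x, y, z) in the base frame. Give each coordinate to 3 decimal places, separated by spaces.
0.000 -3.000 5.000

after link 1: o_1 = (0.0000, -3.0000, 3.0000)
after link 2: o_2 = (0.0000, -3.0000, 5.0000)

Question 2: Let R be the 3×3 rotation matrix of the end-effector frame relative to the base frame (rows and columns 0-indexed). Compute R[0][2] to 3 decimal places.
0.500

End-effector z-axis (col 2 of R) = (0.5000,-0.8660,0.0000)
R[0][2] = 0.5000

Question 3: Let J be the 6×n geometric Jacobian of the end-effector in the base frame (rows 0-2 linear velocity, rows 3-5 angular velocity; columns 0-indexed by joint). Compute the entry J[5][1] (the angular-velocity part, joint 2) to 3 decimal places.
1.000

axis z_1 = (0.0000,0.0000,1.0000); lever o_n−o_1 = (0.0000,0.0000,2.0000)
cross product → J_v[:, 1] = (0.0000,0.0000,0.0000)
J_ω[:, 1] = z_1
entry J[5][1] = 1.0000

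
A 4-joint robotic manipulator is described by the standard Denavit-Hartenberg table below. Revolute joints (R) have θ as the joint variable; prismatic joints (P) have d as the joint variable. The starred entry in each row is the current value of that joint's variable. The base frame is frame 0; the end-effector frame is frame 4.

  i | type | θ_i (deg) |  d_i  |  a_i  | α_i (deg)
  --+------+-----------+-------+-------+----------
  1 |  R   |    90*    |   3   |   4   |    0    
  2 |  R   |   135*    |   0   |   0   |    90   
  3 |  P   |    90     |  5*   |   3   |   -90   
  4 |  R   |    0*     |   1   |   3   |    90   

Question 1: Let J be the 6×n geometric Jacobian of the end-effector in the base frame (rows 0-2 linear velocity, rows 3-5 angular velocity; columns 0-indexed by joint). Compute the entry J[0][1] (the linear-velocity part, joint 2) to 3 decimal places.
axis z_1 = (0.0000,0.0000,1.0000); lever o_n−o_1 = (-2.8284,4.2426,6.0000)
cross product → J_v[:, 1] = (-4.2426,-2.8284,0.0000)
J_ω[:, 1] = z_1
entry J[0][1] = -4.2426

-4.243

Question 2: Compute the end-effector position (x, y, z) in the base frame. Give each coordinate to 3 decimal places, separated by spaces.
-2.828 8.243 9.000

after link 1: o_1 = (0.0000, 4.0000, 3.0000)
after link 2: o_2 = (0.0000, 4.0000, 3.0000)
after link 3: o_3 = (-3.5355, 7.5355, 6.0000)
after link 4: o_4 = (-2.8284, 8.2426, 9.0000)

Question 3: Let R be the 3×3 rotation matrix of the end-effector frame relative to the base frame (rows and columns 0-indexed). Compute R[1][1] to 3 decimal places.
End-effector y-axis (col 1 of R) = (0.7071,0.7071,0.0000)
R[1][1] = 0.7071

0.707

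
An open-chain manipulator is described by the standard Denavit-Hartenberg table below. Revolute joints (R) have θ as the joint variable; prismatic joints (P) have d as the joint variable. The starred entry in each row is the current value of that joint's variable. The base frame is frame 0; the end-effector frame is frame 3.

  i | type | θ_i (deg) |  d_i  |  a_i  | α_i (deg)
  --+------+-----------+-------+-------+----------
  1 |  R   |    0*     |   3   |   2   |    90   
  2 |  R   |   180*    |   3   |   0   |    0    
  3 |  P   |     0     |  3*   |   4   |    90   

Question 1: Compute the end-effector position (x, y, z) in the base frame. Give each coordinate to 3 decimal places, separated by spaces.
-2.000 -6.000 3.000

after link 1: o_1 = (2.0000, 0.0000, 3.0000)
after link 2: o_2 = (2.0000, -3.0000, 3.0000)
after link 3: o_3 = (-2.0000, -6.0000, 3.0000)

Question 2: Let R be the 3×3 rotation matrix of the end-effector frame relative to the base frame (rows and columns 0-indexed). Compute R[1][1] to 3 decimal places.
-1.000

End-effector y-axis (col 1 of R) = (-0.0000,-1.0000,0.0000)
R[1][1] = -1.0000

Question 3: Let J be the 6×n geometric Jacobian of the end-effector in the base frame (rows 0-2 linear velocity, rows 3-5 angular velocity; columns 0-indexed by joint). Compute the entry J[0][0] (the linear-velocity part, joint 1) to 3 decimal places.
axis z_0 = ẑ; lever o_n−o_0 = (-2.0000,-6.0000,3.0000)
cross product → J_v[:, 0] = (6.0000,-2.0000,0.0000)
J_ω[:, 0] = z_0
entry J[0][0] = 6.0000

6.000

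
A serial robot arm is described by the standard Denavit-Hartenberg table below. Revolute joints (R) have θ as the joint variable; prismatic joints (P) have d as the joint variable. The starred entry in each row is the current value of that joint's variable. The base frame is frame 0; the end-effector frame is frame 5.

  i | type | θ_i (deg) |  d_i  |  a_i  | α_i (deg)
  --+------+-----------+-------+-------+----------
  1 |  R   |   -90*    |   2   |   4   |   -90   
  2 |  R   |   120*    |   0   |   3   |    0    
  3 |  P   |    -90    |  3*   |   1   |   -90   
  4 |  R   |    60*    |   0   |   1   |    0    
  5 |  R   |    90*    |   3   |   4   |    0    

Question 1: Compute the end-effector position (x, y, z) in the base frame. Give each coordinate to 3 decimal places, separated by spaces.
after link 1: o_1 = (0.0000, -4.0000, 2.0000)
after link 2: o_2 = (0.0000, -2.5000, -0.5981)
after link 3: o_3 = (3.0000, -3.3660, -1.0981)
after link 4: o_4 = (2.1340, -3.7990, -1.3481)
after link 5: o_5 = (0.1340, 0.7010, -2.2141)

0.134 0.701 -2.214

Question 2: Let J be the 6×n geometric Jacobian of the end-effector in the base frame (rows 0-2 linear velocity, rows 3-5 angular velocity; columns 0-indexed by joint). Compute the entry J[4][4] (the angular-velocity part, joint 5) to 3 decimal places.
axis z_4 = (0.0000,0.5000,-0.8660); lever o_n−o_4 = (-2.0000,4.5000,-0.8660)
cross product → J_v[:, 4] = (3.4641,1.7321,1.0000)
J_ω[:, 4] = z_4
entry J[4][4] = 0.5000

0.500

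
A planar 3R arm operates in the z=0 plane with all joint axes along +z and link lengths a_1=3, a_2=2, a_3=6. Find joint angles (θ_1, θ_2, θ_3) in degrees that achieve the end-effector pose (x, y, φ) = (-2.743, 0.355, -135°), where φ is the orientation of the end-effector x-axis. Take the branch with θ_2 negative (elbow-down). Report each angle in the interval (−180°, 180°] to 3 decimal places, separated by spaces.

83.886 -30.049 171.162

wrist centre = target − a_3·(cos φ, sin φ) = (1.4996, 4.5976)
cos θ_2 = (23.3872−3²−2²)/(2·3·2) = 0.8656; θ_2 = -30.0485° (elbow-down)
β = atan2(4.5976,1.4996) = 71.9349°; ψ = atan2(-1.0015,4.7312) = -11.9515°
θ_1 = β − ψ = 83.8864°
θ_3 = φ − θ_1 − θ_2 = 171.1621° (wrapped to (-180°,180°])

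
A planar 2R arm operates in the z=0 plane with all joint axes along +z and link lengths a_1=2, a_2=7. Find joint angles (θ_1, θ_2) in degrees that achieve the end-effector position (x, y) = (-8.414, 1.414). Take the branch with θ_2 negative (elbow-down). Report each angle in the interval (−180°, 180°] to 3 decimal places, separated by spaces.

-154.071 -45.012

cos θ_2 = (72.7948−2²−7²)/(2·2·7) = 0.7070; θ_2 = -45.0121° (elbow-down)
β = atan2(1.4140,-8.4140) = 170.4604°; ψ = atan2(-4.9508,6.9487) = -35.4690°
θ_1 = β − ψ = 205.9294°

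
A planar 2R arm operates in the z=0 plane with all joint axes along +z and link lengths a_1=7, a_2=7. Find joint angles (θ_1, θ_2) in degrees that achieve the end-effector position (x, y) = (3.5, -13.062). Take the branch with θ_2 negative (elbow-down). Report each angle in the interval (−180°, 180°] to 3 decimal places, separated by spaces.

cos θ_2 = (182.8658−7²−7²)/(2·7·7) = 0.8660; θ_2 = -30.0054° (elbow-down)
β = atan2(-13.0620,3.5000) = -74.9998°; ψ = atan2(-3.5006,13.0618) = -15.0027°
θ_1 = β − ψ = -59.9971°

-59.997 -30.005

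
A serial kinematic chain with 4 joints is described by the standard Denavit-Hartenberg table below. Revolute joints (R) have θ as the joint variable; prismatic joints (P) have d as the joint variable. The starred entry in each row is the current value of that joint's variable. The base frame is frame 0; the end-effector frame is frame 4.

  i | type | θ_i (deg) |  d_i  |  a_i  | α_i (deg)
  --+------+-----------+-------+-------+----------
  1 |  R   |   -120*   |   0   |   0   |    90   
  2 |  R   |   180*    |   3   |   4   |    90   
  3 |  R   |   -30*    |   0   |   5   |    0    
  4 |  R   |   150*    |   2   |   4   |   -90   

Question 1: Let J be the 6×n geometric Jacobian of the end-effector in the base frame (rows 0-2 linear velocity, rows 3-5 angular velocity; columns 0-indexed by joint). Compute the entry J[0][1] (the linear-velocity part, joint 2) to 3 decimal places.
1.000

axis z_1 = (-0.8660,0.5000,0.0000); lever o_n−o_1 = (-0.2679,7.4641,2.0000)
cross product → J_v[:, 1] = (1.0000,1.7321,-6.3301)
J_ω[:, 1] = z_1
entry J[0][1] = 1.0000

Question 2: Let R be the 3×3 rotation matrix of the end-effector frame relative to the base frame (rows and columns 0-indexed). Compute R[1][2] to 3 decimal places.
-1.000

End-effector z-axis (col 2 of R) = (0.0000,-1.0000,-0.0000)
R[1][2] = -1.0000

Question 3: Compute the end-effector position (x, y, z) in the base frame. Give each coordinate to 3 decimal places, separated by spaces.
-0.268 7.464 2.000

after link 1: o_1 = (0.0000, 0.0000, 0.0000)
after link 2: o_2 = (-0.5981, 4.9641, 0.0000)
after link 3: o_3 = (3.7321, 7.4641, 0.0000)
after link 4: o_4 = (-0.2679, 7.4641, 2.0000)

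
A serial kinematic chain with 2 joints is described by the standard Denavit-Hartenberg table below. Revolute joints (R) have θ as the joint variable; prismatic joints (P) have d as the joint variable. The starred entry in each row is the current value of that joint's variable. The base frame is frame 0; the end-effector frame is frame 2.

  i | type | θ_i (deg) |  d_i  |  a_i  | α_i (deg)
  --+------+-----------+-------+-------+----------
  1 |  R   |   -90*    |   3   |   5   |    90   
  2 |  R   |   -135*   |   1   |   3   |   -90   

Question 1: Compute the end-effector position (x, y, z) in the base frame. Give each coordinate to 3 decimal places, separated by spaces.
-1.000 -2.879 0.879

after link 1: o_1 = (0.0000, -5.0000, 3.0000)
after link 2: o_2 = (-1.0000, -2.8787, 0.8787)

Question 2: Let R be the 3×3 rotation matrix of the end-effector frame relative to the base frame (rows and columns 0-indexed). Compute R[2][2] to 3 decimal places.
-0.707

End-effector z-axis (col 2 of R) = (-0.0000,-0.7071,-0.7071)
R[2][2] = -0.7071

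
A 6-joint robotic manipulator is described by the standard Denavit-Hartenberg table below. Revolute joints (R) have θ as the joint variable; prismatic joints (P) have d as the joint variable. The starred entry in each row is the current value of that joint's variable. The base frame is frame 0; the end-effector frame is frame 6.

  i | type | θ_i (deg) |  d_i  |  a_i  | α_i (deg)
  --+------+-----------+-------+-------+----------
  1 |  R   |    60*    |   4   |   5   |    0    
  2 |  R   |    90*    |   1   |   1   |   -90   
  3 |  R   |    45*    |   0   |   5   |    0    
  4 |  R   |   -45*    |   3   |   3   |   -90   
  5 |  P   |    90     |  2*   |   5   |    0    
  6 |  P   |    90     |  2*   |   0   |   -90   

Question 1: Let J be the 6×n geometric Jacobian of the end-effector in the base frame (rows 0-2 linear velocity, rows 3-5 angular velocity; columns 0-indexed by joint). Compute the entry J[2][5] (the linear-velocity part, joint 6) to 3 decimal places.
prismatic axis z_5 = (-0.0000,-0.0000,-1.0000)
J_v[:, 5] = z_5; J_ω[:, 5] = (0,0,0)
entry J[2][5] = -1.0000

-1.000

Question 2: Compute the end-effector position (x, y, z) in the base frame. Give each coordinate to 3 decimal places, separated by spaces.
-3.026 9.830 -2.536

after link 1: o_1 = (2.5000, 4.3301, 4.0000)
after link 2: o_2 = (1.6340, 4.8301, 5.0000)
after link 3: o_3 = (-1.4279, 6.5979, 1.4645)
after link 4: o_4 = (-5.5260, 5.4998, 1.4645)
after link 5: o_5 = (-3.0260, 9.8299, -0.5355)
after link 6: o_6 = (-3.0260, 9.8299, -2.5355)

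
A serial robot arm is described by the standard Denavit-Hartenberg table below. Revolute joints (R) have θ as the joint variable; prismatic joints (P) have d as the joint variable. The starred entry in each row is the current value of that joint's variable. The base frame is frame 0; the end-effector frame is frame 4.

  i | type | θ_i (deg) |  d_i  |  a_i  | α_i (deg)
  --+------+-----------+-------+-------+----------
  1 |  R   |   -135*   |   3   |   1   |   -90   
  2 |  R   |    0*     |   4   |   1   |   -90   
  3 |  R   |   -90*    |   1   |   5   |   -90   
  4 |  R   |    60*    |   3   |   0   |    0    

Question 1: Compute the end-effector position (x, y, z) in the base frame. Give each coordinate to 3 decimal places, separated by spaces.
after link 1: o_1 = (-0.7071, -0.7071, 3.0000)
after link 2: o_2 = (1.4142, -4.2426, 3.0000)
after link 3: o_3 = (4.9497, -7.7782, 2.0000)
after link 4: o_4 = (2.8284, -9.8995, 2.0000)

2.828 -9.899 2.000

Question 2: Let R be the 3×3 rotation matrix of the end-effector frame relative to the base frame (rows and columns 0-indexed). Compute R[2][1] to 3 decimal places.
End-effector y-axis (col 1 of R) = (-0.6124,0.6124,0.5000)
R[2][1] = 0.5000

0.500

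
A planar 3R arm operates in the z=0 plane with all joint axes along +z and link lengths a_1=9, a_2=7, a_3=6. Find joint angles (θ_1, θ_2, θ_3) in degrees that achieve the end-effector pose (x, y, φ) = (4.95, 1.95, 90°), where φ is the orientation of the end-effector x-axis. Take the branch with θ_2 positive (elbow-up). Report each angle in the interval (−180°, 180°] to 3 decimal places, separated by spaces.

wrist centre = target − a_3·(cos φ, sin φ) = (4.9500, -4.0500)
cos θ_2 = (40.9050−9²−7²)/(2·9·7) = -0.7071; θ_2 = 134.9997° (elbow-up)
β = atan2(-4.0500,4.9500) = -39.2894°; ψ = atan2(4.9498,4.0503) = 50.7074°
θ_1 = β − ψ = -89.9968°
θ_3 = φ − θ_1 − θ_2 = 44.9971° (wrapped to (-180°,180°])

-89.997 135.000 44.997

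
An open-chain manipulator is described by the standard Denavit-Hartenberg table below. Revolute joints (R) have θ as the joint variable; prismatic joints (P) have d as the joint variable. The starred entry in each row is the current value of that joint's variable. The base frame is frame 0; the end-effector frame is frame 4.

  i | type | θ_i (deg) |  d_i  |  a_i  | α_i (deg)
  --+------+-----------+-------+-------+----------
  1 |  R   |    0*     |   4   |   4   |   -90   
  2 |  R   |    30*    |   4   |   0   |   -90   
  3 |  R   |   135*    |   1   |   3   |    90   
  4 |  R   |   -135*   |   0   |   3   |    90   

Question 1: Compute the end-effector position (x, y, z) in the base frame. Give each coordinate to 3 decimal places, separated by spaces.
after link 1: o_1 = (4.0000, 0.0000, 4.0000)
after link 2: o_2 = (4.0000, 4.0000, 4.0000)
after link 3: o_3 = (1.6629, 1.8787, 4.1946)
after link 4: o_4 = (4.0226, 3.3787, 5.2818)

4.023 3.379 5.282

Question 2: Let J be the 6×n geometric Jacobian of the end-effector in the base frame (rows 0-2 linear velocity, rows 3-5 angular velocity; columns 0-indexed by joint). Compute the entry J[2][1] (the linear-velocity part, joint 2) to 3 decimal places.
-0.023

axis z_1 = (0.0000,1.0000,0.0000); lever o_n−o_1 = (0.0226,3.3787,1.2818)
cross product → J_v[:, 1] = (1.2818,0.0000,-0.0226)
J_ω[:, 1] = z_1
entry J[2][1] = -0.0226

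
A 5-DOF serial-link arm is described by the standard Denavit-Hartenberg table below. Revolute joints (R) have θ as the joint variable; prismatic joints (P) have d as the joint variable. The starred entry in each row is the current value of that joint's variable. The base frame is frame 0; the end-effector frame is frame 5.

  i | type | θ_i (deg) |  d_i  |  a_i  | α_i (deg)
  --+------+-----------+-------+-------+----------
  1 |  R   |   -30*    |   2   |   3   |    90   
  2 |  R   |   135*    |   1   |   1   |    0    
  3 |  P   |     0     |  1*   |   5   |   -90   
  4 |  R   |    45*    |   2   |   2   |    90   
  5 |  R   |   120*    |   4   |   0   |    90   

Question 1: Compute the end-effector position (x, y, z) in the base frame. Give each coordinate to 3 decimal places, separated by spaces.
-6.606 -0.128 7.828

after link 1: o_1 = (2.5981, -1.5000, 2.0000)
after link 2: o_2 = (1.4857, -2.0125, 2.7071)
after link 3: o_3 = (-2.0762, -1.1107, 6.2426)
after link 4: o_4 = (-3.4598, 1.3211, 5.8284)
after link 5: o_5 = (-6.6061, -0.1284, 7.8284)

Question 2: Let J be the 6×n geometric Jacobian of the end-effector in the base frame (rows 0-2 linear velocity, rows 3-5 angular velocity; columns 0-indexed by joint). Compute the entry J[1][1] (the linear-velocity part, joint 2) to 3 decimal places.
2.914

axis z_1 = (-0.5000,-0.8660,0.0000); lever o_n−o_1 = (-9.2042,1.3716,5.8284)
cross product → J_v[:, 1] = (-5.0476,2.9142,-8.6569)
J_ω[:, 1] = z_1
entry J[1][1] = 2.9142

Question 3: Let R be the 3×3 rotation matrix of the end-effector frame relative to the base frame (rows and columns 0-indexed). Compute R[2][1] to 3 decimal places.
End-effector y-axis (col 1 of R) = (-0.7866,-0.3624,0.5000)
R[2][1] = 0.5000

0.500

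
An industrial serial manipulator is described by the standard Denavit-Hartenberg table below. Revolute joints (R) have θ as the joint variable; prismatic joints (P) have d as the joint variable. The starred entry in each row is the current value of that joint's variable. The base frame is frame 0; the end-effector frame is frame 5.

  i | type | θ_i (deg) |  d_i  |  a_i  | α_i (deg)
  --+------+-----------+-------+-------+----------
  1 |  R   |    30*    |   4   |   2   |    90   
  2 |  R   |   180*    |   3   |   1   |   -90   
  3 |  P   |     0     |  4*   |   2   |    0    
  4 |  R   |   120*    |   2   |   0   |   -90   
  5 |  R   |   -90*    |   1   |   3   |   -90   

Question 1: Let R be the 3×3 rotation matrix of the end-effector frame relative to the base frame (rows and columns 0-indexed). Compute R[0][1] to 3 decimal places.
-1.000

End-effector y-axis (col 1 of R) = (-1.0000,-0.0000,0.0000)
R[0][1] = -1.0000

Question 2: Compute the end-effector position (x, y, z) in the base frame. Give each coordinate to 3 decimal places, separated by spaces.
after link 1: o_1 = (1.7321, 1.0000, 4.0000)
after link 2: o_2 = (2.3660, -2.0981, 4.0000)
after link 3: o_3 = (0.6340, -3.0981, 0.0000)
after link 4: o_4 = (0.6340, -3.0981, -2.0000)
after link 5: o_5 = (1.6340, -3.0981, -5.0000)

1.634 -3.098 -5.000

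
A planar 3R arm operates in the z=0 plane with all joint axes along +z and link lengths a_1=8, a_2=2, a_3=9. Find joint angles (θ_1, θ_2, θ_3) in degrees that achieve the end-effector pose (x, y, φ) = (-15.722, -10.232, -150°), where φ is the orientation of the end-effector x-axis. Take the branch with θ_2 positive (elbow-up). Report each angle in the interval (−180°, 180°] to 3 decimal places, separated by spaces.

wrist centre = target − a_3·(cos φ, sin φ) = (-7.9278, -5.7320)
cos θ_2 = (95.7054−8²−2²)/(2·8·2) = 0.8658; θ_2 = 30.0266° (elbow-up)
β = atan2(-5.7320,-7.9278) = -144.1320°; ψ = atan2(1.0008,9.7316) = 5.8717°
θ_1 = β − ψ = -150.0037°
θ_3 = φ − θ_1 − θ_2 = -30.0229° (wrapped to (-180°,180°])

-150.004 30.027 -30.023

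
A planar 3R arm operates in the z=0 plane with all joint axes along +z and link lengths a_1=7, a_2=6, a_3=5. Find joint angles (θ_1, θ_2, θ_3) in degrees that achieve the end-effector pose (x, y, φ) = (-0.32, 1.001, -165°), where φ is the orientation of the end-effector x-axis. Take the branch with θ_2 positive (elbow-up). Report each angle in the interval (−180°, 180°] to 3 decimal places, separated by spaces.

wrist centre = target − a_3·(cos φ, sin φ) = (4.5096, 2.2951)
cos θ_2 = (25.6042−7²−6²)/(2·7·6) = -0.7071; θ_2 = 134.9989° (elbow-up)
β = atan2(2.2951,4.5096) = 26.9730°; ψ = atan2(4.2427,2.7574) = 56.9792°
θ_1 = β − ψ = -30.0062°
θ_3 = φ − θ_1 − θ_2 = 90.0074° (wrapped to (-180°,180°])

-30.006 134.999 90.007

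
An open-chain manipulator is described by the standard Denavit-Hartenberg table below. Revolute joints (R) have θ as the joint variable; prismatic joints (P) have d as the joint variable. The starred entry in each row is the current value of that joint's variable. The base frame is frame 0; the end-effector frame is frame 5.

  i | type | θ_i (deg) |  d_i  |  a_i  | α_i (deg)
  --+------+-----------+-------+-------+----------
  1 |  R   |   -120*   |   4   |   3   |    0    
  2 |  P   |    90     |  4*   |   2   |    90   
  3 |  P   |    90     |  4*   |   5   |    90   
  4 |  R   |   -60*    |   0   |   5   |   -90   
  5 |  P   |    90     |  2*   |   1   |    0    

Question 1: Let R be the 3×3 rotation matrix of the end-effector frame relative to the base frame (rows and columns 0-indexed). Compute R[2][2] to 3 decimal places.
0.866

End-effector z-axis (col 2 of R) = (-0.2500,-0.4330,0.8660)
R[2][2] = 0.8660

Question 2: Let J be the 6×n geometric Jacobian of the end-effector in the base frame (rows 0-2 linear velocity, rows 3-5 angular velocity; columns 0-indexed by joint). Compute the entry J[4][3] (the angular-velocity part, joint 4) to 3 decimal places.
-0.500

axis z_3 = (0.8660,-0.5000,-0.0000); lever o_n−o_3 = (0.7990,3.3840,4.2321)
cross product → J_v[:, 3] = (-2.1160,-3.6651,3.3301)
J_ω[:, 3] = z_3
entry J[4][3] = -0.5000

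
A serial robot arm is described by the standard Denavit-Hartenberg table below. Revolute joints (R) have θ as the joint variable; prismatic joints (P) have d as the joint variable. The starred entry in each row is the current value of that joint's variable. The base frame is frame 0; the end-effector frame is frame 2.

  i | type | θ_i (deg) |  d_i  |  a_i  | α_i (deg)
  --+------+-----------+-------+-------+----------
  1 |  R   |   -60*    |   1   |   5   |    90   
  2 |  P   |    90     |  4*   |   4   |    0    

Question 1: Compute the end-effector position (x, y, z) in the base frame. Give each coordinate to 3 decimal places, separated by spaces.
-0.964 -6.330 5.000

after link 1: o_1 = (2.5000, -4.3301, 1.0000)
after link 2: o_2 = (-0.9641, -6.3301, 5.0000)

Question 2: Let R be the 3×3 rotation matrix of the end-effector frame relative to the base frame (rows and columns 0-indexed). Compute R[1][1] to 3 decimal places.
0.866

End-effector y-axis (col 1 of R) = (-0.5000,0.8660,0.0000)
R[1][1] = 0.8660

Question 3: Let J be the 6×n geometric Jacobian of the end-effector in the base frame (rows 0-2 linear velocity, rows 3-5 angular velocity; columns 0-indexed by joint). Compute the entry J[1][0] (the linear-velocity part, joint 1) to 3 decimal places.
-0.964

axis z_0 = ẑ; lever o_n−o_0 = (-0.9641,-6.3301,5.0000)
cross product → J_v[:, 0] = (6.3301,-0.9641,0.0000)
J_ω[:, 0] = z_0
entry J[1][0] = -0.9641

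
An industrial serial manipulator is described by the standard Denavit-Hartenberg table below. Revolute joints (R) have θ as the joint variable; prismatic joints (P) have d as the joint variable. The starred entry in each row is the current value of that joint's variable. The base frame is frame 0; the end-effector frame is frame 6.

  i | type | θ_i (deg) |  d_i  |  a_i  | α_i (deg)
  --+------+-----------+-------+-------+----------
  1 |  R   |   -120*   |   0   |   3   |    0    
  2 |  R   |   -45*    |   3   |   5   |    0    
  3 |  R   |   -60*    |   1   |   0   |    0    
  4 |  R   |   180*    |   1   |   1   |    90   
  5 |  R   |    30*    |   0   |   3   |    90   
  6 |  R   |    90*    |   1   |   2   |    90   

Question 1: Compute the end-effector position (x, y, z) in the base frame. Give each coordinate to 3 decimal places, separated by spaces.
after link 1: o_1 = (-1.5000, -2.5981, 0.0000)
after link 2: o_2 = (-6.3296, -3.8922, 3.0000)
after link 3: o_3 = (-6.3296, -3.8922, 4.0000)
after link 4: o_4 = (-5.6225, -4.5993, 5.0000)
after link 5: o_5 = (-3.7854, -6.4364, 6.5000)
after link 6: o_6 = (-4.8461, -8.2042, 5.6340)

-4.846 -8.204 5.634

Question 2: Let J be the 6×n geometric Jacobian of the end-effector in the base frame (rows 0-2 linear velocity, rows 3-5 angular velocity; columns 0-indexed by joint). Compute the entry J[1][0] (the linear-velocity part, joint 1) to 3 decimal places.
-4.846

axis z_0 = ẑ; lever o_n−o_0 = (-4.8461,-8.2042,5.6340)
cross product → J_v[:, 0] = (8.2042,-4.8461,0.0000)
J_ω[:, 0] = z_0
entry J[1][0] = -4.8461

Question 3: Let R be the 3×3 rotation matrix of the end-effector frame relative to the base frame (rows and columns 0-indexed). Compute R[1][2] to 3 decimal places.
-0.612

End-effector z-axis (col 2 of R) = (0.6124,-0.6124,0.5000)
R[1][2] = -0.6124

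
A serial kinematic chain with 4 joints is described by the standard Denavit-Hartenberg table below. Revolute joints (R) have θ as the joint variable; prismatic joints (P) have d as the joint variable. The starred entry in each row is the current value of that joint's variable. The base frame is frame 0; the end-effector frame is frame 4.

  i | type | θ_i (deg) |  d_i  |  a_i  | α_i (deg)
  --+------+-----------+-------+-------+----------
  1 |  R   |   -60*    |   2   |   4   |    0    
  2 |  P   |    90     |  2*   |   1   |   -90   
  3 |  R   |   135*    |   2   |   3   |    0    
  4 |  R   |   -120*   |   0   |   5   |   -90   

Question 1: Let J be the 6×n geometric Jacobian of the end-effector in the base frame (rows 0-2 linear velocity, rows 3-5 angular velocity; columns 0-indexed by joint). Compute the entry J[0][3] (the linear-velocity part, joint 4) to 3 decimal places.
axis z_3 = (-0.5000,0.8660,0.0000); lever o_n−o_3 = (4.1826,2.4148,-1.2941)
cross product → J_v[:, 3] = (-1.1207,-0.6470,-4.8296)
J_ω[:, 3] = z_3
entry J[0][3] = -1.1207

-1.121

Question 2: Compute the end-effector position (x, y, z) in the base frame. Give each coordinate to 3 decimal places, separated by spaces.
4.211 0.122 0.585

after link 1: o_1 = (2.0000, -3.4641, 2.0000)
after link 2: o_2 = (2.8660, -2.9641, 4.0000)
after link 3: o_3 = (0.0289, -2.2927, 1.8787)
after link 4: o_4 = (4.2115, 0.1221, 0.5846)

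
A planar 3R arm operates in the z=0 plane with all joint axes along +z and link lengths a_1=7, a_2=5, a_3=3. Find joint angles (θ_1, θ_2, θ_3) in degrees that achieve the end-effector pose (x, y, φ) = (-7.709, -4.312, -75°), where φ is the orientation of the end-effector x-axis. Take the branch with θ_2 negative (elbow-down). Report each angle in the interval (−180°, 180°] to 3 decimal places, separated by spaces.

-135.001 -89.998 149.999

wrist centre = target − a_3·(cos φ, sin φ) = (-8.4855, -1.4142)
cos θ_2 = (74.0030−7²−5²)/(2·7·5) = 0.0000; θ_2 = -89.9975° (elbow-down)
β = atan2(-1.4142,-8.4855) = -170.5378°; ψ = atan2(-5.0000,7.0002) = -35.5368°
θ_1 = β − ψ = -135.0010°
θ_3 = φ − θ_1 − θ_2 = 149.9985° (wrapped to (-180°,180°])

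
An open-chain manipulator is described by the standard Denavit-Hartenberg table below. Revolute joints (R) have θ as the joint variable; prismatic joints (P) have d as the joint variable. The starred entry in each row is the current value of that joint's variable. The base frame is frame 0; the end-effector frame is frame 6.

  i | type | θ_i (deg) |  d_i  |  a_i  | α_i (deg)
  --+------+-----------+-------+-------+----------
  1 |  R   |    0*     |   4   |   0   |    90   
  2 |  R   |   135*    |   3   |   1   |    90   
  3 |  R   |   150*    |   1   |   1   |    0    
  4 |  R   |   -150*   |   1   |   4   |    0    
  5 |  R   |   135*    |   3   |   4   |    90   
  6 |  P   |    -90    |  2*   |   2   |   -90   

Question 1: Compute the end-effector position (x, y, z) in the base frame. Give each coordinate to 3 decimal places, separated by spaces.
after link 1: o_1 = (0.0000, 0.0000, 4.0000)
after link 2: o_2 = (-0.7071, -3.0000, 4.7071)
after link 3: o_3 = (0.6124, -3.5000, 4.8018)
after link 4: o_4 = (-1.5089, -3.5000, 8.3374)
after link 5: o_5 = (2.6124, -6.3284, 8.4587)
after link 6: o_6 = (0.1982, -7.7426, 8.0445)

0.198 -7.743 8.044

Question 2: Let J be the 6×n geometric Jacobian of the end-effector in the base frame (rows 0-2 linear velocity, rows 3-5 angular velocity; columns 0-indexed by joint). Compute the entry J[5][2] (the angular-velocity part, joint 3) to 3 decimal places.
0.707

axis z_2 = (0.7071,-0.0000,0.7071); lever o_n−o_2 = (0.9053,-4.7426,3.3374)
cross product → J_v[:, 2] = (3.3536,-1.7198,-3.3536)
J_ω[:, 2] = z_2
entry J[5][2] = 0.7071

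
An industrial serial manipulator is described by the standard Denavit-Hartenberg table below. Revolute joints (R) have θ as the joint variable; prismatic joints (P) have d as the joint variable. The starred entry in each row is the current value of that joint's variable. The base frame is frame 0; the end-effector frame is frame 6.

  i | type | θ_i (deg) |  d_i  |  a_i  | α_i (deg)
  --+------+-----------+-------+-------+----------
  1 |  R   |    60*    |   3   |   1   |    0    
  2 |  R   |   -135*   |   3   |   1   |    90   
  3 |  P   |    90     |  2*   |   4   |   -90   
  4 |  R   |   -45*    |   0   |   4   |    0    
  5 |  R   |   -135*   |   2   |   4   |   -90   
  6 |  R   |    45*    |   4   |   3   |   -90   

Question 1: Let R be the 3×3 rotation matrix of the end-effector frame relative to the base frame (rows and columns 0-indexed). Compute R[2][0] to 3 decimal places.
-0.707

End-effector x-axis (col 0 of R) = (0.1830,-0.6830,-0.7071)
R[2][0] = -0.7071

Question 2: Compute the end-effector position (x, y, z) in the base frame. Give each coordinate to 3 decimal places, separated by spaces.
-7.737 -2.502 6.707

after link 1: o_1 = (0.5000, 0.8660, 3.0000)
after link 2: o_2 = (0.7588, -0.0999, 6.0000)
after link 3: o_3 = (-1.1730, -0.6175, 10.0000)
after link 4: o_4 = (-3.9051, -1.3496, 12.8284)
after link 5: o_5 = (-4.4227, 0.5823, 8.8284)
after link 6: o_6 = (-7.7374, -2.5021, 6.7071)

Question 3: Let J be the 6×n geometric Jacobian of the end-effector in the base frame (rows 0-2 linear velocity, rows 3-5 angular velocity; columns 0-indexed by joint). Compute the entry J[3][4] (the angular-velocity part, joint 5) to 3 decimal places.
-0.259

axis z_4 = (-0.2588,0.9659,0.0000); lever o_n−o_4 = (-3.8323,-1.1525,-6.1213)
cross product → J_v[:, 4] = (-5.9127,-1.5843,4.0000)
J_ω[:, 4] = z_4
entry J[3][4] = -0.2588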